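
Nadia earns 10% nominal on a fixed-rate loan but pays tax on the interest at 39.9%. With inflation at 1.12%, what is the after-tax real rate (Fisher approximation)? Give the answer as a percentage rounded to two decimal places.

4.89%

After-tax nominal return = 10% × (1 − 0.399) = 6.0100%.
r ≈ 6.0100% − 1.12% → 4.89%.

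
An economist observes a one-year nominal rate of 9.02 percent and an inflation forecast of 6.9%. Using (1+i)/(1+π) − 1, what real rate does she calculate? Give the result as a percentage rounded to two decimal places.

By the Fisher relation, 1 + r = (1 + i)/(1 + π).
1 + r = 1.09020 / 1.06900 = 1.019832
r = 1.019832 − 1 = 1.9832%, i.e. 1.98%.

1.98%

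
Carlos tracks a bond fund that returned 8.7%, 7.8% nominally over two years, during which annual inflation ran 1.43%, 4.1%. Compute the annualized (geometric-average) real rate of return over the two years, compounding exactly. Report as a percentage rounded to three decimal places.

5.345%

Nominal growth factor = 1.0870 × 1.0780 = 1.17178600
Price-level growth factor = 1.0143 × 1.0410 = 1.05588630
Real growth factor = 1.17178600 / 1.05588630 = 1.10976532
Annualized real rate = 1.10976532^(1/2) − 1 = 5.3454% → 5.345%.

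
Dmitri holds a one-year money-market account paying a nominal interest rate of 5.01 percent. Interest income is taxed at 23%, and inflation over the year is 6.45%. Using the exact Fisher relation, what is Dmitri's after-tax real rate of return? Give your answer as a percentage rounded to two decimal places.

-2.44%

After-tax nominal return = 5.01% × (1 − 0.23) = 3.8577%.
1 + r = 1.038577 / 1.06450 = 0.975648
After-tax real rate = 0.975648 − 1 → -2.44%.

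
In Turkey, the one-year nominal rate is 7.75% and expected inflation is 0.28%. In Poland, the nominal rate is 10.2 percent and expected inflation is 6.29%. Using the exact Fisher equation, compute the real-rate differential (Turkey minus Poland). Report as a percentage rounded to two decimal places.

3.77%

Turkey: (1 + 0.0775)/(1 + 0.0028) − 1 = 7.4491%
Poland: (1 + 0.1020)/(1 + 0.0629) − 1 = 3.6786%
Differential = 7.4491% − 3.6786% = 3.7705% → 3.77%.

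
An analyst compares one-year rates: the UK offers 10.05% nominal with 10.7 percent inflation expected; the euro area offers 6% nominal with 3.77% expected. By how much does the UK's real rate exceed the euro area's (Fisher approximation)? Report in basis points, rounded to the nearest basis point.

-288 basis points

The UK: 10.05% − 10.7% = -0.650%
The euro area: 6% − 3.77% = 2.230%
Differential = -2.880% → -288 basis points.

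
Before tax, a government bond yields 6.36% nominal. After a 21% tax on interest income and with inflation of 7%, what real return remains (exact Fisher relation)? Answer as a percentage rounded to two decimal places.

-1.85%

After-tax nominal return = 6.36% × (1 − 0.21) = 5.0244%.
1 + r = 1.050244 / 1.07000 = 0.981536
After-tax real rate = 0.981536 − 1 → -1.85%.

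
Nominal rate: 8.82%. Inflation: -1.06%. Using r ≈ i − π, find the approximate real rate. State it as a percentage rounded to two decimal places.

r ≈ i − π = 8.82% − (-1.06%) = 9.88%.

9.88%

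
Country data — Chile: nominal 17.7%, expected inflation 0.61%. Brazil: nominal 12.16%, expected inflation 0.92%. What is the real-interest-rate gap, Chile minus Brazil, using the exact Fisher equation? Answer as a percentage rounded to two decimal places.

Chile: (1 + 0.1770)/(1 + 0.0061) − 1 = 16.9864%
Brazil: (1 + 0.1216)/(1 + 0.0092) − 1 = 11.1375%
Differential = 16.9864% − 11.1375% = 5.8488% → 5.85%.

5.85%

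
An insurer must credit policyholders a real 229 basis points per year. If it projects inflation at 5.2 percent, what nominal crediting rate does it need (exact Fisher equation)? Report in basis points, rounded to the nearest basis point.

761 basis points

(1 + i) = (1 + r)(1 + π) = 1.02290 × 1.05200 = 1.0760908
i = 1.0760908 − 1, so the required nominal rate is 761 basis points.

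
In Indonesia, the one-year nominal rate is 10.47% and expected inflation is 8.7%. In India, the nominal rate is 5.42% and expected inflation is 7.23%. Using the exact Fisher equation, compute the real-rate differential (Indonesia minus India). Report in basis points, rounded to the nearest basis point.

332 basis points

Indonesia: (1 + 0.1047)/(1 + 0.0870) − 1 = 1.6283%
India: (1 + 0.0542)/(1 + 0.0723) − 1 = -1.6880%
Differential = 1.6283% − (-1.6880%) = 3.3163% → 332 basis points.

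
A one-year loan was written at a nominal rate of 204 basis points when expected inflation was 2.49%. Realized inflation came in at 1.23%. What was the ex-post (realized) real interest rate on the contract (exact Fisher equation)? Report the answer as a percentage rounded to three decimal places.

0.800%

Ex-post: (1 + 0.0204)/(1 + 0.0123) − 1 = 0.8002%
So the realized real rate is 0.800%.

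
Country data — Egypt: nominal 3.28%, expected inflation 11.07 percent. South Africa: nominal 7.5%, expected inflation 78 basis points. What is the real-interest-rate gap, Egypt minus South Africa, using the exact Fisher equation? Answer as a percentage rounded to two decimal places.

Egypt: (1 + 0.0328)/(1 + 0.1107) − 1 = -7.0136%
South Africa: (1 + 0.0750)/(1 + 0.0078) − 1 = 6.6680%
Differential = -7.0136% − 6.6680% = -13.6816% → -13.68%.

-13.68%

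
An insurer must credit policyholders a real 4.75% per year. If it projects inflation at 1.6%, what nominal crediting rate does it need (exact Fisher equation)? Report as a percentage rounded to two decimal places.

(1 + i) = (1 + r)(1 + π) = 1.04750 × 1.01600 = 1.06426
i = 1.06426 − 1, so the required nominal rate is 6.43%.

6.43%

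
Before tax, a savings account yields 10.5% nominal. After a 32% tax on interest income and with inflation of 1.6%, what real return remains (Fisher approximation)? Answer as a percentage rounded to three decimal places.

After-tax nominal return = 10.5% × (1 − 0.32) = 7.1400%.
r ≈ 7.1400% − 1.6% → 5.540%.

5.540%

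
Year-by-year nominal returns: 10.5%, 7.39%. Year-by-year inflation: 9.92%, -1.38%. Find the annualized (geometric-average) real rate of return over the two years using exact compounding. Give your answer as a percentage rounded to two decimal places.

4.63%

Compound the nominal returns: 1.1050 × 1.0739 = 1.18665950.
Compound inflation: 1.0992 × 0.9862 = 1.08403104.
Deflate: 1.18665950 / 1.08403104 = 1.09467299.
Annualized real rate = 1.09467299^(1/2) − 1 = 4.6266% → 4.63%.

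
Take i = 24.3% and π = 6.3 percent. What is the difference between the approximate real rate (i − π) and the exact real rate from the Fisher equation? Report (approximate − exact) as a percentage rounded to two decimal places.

1.07%

Approximate: r ≈ 24.300% − 6.300% = 18.0000%
Exact: (1 + 0.2430)/(1 + 0.0630) − 1 = 16.9332%
Error = 18.0000% − 16.9332% = 1.0668% → 1.07%.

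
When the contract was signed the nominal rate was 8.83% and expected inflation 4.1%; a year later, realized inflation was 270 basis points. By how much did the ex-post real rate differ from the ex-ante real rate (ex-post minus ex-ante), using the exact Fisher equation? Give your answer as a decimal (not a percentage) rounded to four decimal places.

0.0143

Ex-ante: (1 + 0.0883)/(1 + 0.0410) − 1 = 4.5437%
Ex-post: (1 + 0.0883)/(1 + 0.0270) − 1 = 5.9688%
Difference (ex-post − ex-ante) = 1.4251% → 0.0143.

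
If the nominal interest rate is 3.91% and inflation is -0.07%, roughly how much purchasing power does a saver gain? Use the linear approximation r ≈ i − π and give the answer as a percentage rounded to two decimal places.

3.98%

r ≈ i − π = 3.91% − (-0.07%) = 3.98%.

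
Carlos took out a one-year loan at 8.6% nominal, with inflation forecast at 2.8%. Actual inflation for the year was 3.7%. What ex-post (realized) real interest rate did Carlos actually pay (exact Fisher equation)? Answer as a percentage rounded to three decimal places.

Ex-post: (1 + 0.0860)/(1 + 0.0370) − 1 = 4.7252%
So the realized real rate is 4.725%.

4.725%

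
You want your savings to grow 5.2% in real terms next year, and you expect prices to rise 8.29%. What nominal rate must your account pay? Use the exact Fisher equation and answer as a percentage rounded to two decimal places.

13.92%

(1 + i) = (1 + r)(1 + π) = 1.05200 × 1.08290 = 1.1392108
i = 1.1392108 − 1, so the required nominal rate is 13.92%.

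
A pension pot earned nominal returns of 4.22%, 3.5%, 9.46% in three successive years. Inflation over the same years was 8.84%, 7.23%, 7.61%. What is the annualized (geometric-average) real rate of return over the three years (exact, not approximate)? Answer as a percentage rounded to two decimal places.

Compound the nominal returns: 1.0422 × 1.0350 × 1.0946 = 1.18071984.
Compound inflation: 1.0884 × 1.0723 × 1.0761 = 1.25590697.
Deflate: 1.18071984 / 1.25590697 = 0.94013320.
Annualized real rate = 0.94013320^(1/3) − 1 = -2.0368% → -2.04%.

-2.04%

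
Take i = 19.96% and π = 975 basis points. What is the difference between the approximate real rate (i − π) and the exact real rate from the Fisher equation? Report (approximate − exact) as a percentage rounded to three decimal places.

0.907%

Approximate: r ≈ 19.960% − 9.750% = 10.2100%
Exact: (1 + 0.1996)/(1 + 0.0975) − 1 = 9.3030%
Error = 10.2100% − 9.3030% = 0.9070% → 0.907%.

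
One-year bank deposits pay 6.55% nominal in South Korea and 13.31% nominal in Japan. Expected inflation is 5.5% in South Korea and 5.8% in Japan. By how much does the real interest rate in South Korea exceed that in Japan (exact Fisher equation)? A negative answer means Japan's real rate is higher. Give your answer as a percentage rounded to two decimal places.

-6.10%

South Korea: (1 + 0.0655)/(1 + 0.0550) − 1 = 0.9953%
Japan: (1 + 0.1331)/(1 + 0.0580) − 1 = 7.0983%
Differential = 0.9953% − 7.0983% = -6.1030% → -6.10%.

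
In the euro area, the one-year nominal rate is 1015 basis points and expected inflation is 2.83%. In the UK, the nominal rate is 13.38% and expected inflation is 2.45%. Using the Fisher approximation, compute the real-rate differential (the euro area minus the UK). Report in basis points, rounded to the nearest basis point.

-361 basis points

The euro area: 10.15% − 2.83% = 7.320%
The UK: 13.38% − 2.45% = 10.930%
Differential = -3.610% → -361 basis points.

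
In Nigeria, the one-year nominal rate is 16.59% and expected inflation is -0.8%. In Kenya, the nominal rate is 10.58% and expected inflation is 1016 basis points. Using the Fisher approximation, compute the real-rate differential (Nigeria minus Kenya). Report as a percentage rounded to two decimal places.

Nigeria: 16.59% − (-0.8%) = 17.390%
Kenya: 10.58% − 10.16% = 0.420%
Differential = 16.970% → 16.97%.

16.97%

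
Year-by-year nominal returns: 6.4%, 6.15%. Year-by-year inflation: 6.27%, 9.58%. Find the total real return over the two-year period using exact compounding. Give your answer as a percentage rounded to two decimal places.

-3.01%

Compound the nominal returns: 1.0640 × 1.0615 = 1.129436.
Compound inflation: 1.0627 × 1.0958 = 1.164507.
Deflate: 1.129436 / 1.164507 = 0.969884.
Total real return = 0.969884 − 1 → -3.01%.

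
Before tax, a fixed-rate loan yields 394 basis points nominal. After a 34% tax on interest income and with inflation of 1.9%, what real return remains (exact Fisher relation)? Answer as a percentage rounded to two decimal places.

After-tax nominal return = 3.94% × (1 − 0.34) = 2.6004%.
1 + r = 1.026004 / 1.01900 = 1.006873
After-tax real rate = 1.006873 − 1 → 0.69%.

0.69%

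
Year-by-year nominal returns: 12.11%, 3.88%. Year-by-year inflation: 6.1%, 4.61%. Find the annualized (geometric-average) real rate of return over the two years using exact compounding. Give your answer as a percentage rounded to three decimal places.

2.434%

Nominal growth factor = 1.1211 × 1.0388 = 1.16459868
Price-level growth factor = 1.0610 × 1.0461 = 1.10991210
Real growth factor = 1.16459868 / 1.10991210 = 1.04927109
Annualized real rate = 1.04927109^(1/2) − 1 = 2.4339% → 2.434%.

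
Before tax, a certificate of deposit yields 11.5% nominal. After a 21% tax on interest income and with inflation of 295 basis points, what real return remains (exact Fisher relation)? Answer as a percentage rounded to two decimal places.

After-tax nominal return = 11.5% × (1 − 0.21) = 9.0850%.
1 + r = 1.09085 / 1.02950 = 1.059592
After-tax real rate = 1.059592 − 1 → 5.96%.

5.96%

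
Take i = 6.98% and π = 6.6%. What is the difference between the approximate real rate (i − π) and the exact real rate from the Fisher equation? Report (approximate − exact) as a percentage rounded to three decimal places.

Approximate: r ≈ 6.980% − 6.600% = 0.3800%
Exact: (1 + 0.0698)/(1 + 0.0660) − 1 = 0.35647%
Error = 0.3800% − 0.35647% = 0.02353% → 0.024%.

0.024%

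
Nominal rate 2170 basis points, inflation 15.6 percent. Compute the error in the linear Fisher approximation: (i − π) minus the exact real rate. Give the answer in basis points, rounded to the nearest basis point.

82 basis points

Approximate: r ≈ 21.700% − 15.600% = 6.1000%
Exact: (1 + 0.2170)/(1 + 0.1560) − 1 = 5.2768%
Error = 6.1000% − 5.2768% = 0.8232% → 82 basis points.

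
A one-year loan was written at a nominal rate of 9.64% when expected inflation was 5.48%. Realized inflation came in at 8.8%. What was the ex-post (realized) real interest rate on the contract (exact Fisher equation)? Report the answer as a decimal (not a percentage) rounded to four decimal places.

Ex-post: (1 + 0.0964)/(1 + 0.0880) − 1 = 0.7721%
So the realized real rate is 0.0077.

0.0077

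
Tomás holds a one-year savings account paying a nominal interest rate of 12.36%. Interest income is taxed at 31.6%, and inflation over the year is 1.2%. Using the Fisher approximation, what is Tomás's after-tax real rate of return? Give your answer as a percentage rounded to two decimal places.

7.25%

After-tax nominal return = 12.36% × (1 − 0.316) = 8.45424%.
r ≈ 8.45424% − 1.2% → 7.25%.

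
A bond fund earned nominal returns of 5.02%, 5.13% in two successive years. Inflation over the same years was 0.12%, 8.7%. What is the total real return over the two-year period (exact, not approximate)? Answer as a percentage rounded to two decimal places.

1.45%

Nominal growth factor = 1.0502 × 1.0513 = 1.104075
Price-level growth factor = 1.0012 × 1.0870 = 1.088304
Real growth factor = 1.104075 / 1.088304 = 1.014491
Total real return = 1.014491 − 1 → 1.45%.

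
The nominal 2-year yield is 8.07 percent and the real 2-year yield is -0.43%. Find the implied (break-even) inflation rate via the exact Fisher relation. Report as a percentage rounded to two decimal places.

8.54%

(1 + π) = (1 + i)/(1 + r) = 1.08070 / 0.99570 = 1.085367
Break-even inflation = 1.085367 − 1 → 8.54%.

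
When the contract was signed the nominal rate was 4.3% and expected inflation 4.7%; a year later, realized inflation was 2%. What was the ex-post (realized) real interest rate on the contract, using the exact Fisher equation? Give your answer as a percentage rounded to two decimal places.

Ex-post: (1 + 0.0430)/(1 + 0.0200) − 1 = 2.2549%
So the realized real rate is 2.25%.

2.25%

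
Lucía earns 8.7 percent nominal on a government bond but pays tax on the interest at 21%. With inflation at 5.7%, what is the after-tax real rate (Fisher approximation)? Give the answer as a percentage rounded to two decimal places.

1.17%

After-tax nominal return = 8.7% × (1 − 0.21) = 6.8730%.
r ≈ 6.8730% − 5.7% → 1.17%.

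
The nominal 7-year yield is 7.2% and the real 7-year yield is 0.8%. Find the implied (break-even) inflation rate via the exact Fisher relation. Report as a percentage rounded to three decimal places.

(1 + π) = (1 + i)/(1 + r) = 1.07200 / 1.00800 = 1.063492
Break-even inflation = 1.063492 − 1 → 6.349%.

6.349%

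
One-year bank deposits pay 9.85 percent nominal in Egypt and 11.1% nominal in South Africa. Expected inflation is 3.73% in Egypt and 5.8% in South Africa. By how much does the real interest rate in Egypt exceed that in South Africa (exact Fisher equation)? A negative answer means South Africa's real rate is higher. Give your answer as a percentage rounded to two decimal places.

Egypt: (1 + 0.0985)/(1 + 0.0373) − 1 = 5.8999%
South Africa: (1 + 0.1110)/(1 + 0.0580) − 1 = 5.0095%
Differential = 5.8999% − 5.0095% = 0.8905% → 0.89%.

0.89%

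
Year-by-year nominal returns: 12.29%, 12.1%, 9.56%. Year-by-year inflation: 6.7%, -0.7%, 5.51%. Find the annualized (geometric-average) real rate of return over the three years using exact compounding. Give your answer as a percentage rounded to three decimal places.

Compound the nominal returns: 1.1229 × 1.1210 × 1.0956 = 1.37910940.
Compound inflation: 1.0670 × 0.9930 × 1.0551 = 1.11791116.
Deflate: 1.37910940 / 1.11791116 = 1.23364848.
Annualized real rate = 1.23364848^(1/3) − 1 = 7.2500% → 7.250%.

7.250%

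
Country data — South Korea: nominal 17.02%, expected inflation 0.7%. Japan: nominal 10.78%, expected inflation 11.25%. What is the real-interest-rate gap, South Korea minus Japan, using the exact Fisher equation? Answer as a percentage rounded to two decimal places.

16.63%

South Korea: (1 + 0.1702)/(1 + 0.0070) − 1 = 16.2066%
Japan: (1 + 0.1078)/(1 + 0.1125) − 1 = -0.4225%
Differential = 16.2066% − (-0.4225%) = 16.6290% → 16.63%.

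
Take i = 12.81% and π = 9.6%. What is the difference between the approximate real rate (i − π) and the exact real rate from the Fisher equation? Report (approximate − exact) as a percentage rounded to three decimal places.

0.281%

Approximate: r ≈ 12.810% − 9.600% = 3.2100%
Exact: (1 + 0.1281)/(1 + 0.0960) − 1 = 2.9288%
Error = 3.2100% − 2.9288% = 0.2812% → 0.281%.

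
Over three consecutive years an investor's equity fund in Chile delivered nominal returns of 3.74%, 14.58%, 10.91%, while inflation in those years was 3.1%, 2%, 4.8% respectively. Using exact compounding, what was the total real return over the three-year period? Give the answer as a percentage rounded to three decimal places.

Compound the nominal returns: 1.0374 × 1.1458 × 1.1091 = 1.3183350.
Compound inflation: 1.0310 × 1.0200 × 1.0480 = 1.1020978.
Deflate: 1.3183350 / 1.1020978 = 1.1962051.
Total real return = 1.1962051 − 1 → 19.621%.

19.621%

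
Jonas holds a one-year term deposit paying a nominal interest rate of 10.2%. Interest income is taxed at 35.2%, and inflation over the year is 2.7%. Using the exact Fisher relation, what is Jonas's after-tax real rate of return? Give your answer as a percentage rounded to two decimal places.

After-tax nominal return = 10.2% × (1 − 0.352) = 6.6096%.
1 + r = 1.066096 / 1.02700 = 1.038068
After-tax real rate = 1.038068 − 1 → 3.81%.

3.81%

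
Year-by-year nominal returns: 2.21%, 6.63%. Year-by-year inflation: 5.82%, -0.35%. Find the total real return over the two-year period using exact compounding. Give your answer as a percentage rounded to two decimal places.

3.35%

Nominal growth factor = 1.0221 × 1.0663 = 1.089865
Price-level growth factor = 1.0582 × 0.9965 = 1.054496
Real growth factor = 1.089865 / 1.054496 = 1.033541
Total real return = 1.033541 − 1 → 3.35%.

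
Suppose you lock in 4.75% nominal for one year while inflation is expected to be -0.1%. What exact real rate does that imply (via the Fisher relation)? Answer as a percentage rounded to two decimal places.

By the Fisher relation, 1 + r = (1 + i)/(1 + π).
1 + r = 1.04750 / 0.99900 = 1.048549
r = 1.048549 − 1 = 4.8549%, i.e. 4.85%.

4.85%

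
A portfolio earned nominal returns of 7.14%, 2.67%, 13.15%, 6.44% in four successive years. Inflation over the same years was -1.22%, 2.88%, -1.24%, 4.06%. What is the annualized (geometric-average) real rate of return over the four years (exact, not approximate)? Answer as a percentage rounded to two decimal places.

6.13%

Nominal growth factor = 1.0714 × 1.0267 × 1.1315 × 1.0644 = 1.32481314
Price-level growth factor = 0.9878 × 1.0288 × 0.9876 × 1.0406 = 1.04439523
Real growth factor = 1.32481314 / 1.04439523 = 1.26849789
Annualized real rate = 1.26849789^(1/4) − 1 = 6.1262% → 6.13%.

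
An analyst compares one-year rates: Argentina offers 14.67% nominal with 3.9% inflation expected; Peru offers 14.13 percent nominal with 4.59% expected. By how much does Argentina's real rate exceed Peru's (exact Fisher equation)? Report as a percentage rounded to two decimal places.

1.24%

Argentina: (1 + 0.1467)/(1 + 0.0390) − 1 = 10.3657%
Peru: (1 + 0.1413)/(1 + 0.0459) − 1 = 9.1213%
Differential = 10.3657% − 9.1213% = 1.2444% → 1.24%.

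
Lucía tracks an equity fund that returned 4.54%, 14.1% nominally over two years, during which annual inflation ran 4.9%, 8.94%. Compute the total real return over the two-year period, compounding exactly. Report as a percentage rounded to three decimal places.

4.377%

Compound the nominal returns: 1.0454 × 1.1410 = 1.192801.
Compound inflation: 1.0490 × 1.0894 = 1.142781.
Deflate: 1.192801 / 1.142781 = 1.043771.
Total real return = 1.043771 − 1 → 4.377%.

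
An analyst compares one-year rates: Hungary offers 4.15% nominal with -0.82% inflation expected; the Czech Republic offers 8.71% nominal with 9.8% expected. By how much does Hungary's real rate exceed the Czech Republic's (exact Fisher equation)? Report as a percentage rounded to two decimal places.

Hungary: (1 + 0.0415)/(1 − 0.0082) − 1 = 5.0111%
The Czech Republic: (1 + 0.0871)/(1 + 0.0980) − 1 = -0.9927%
Differential = 5.0111% − (-0.9927%) = 6.0038% → 6.00%.

6.00%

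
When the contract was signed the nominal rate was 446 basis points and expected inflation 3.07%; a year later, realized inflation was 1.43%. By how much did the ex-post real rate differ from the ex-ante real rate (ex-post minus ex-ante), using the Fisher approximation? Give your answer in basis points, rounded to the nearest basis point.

Ex-ante: 4.46% − 3.07% = 1.390%
Ex-post: 4.46% − 1.43% = 3.030%
Difference (ex-post − ex-ante) = 1.6400% → 164 basis points.

164 basis points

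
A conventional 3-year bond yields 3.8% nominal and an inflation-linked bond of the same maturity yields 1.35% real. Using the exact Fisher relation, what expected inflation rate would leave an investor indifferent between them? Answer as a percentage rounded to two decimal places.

2.42%

(1 + π) = (1 + i)/(1 + r) = 1.03800 / 1.01350 = 1.024174
Break-even inflation = 1.024174 − 1 → 2.42%.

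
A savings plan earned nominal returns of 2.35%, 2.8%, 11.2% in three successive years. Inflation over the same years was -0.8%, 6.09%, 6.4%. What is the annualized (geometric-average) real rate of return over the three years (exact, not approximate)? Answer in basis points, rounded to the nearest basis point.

Compound the nominal returns: 1.0235 × 1.0280 × 1.1120 = 1.16999970.
Compound inflation: 0.9920 × 1.0609 × 1.0640 = 1.11976722.
Deflate: 1.16999970 / 1.11976722 = 1.04485975.
Annualized real rate = 1.04485975^(1/3) − 1 = 1.4735% → 147 basis points.

147 basis points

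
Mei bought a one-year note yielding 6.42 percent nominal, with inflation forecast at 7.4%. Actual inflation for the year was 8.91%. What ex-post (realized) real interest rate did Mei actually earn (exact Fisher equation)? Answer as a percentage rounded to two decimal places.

Ex-post: (1 + 0.0642)/(1 + 0.0891) − 1 = -2.2863%
So the realized real rate is -2.29%.

-2.29%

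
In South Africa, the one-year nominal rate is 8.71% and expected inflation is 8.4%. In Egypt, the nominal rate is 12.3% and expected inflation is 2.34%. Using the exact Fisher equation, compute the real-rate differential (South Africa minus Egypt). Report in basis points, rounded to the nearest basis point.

-945 basis points

South Africa: (1 + 0.0871)/(1 + 0.0840) − 1 = 0.2860%
Egypt: (1 + 0.1230)/(1 + 0.0234) − 1 = 9.7323%
Differential = 0.2860% − 9.7323% = -9.4463% → -945 basis points.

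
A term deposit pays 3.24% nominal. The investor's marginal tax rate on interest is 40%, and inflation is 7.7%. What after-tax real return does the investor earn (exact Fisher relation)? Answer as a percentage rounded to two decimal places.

-5.34%

After-tax nominal return = 3.24% × (1 − 0.4) = 1.9440%.
1 + r = 1.01944 / 1.07700 = 0.946555
After-tax real rate = 0.946555 − 1 → -5.34%.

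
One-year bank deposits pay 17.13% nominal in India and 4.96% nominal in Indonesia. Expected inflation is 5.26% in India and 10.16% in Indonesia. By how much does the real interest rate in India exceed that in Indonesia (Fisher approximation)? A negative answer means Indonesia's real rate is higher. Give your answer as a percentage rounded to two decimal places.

17.07%

India: 17.13% − 5.26% = 11.870%
Indonesia: 4.96% − 10.16% = -5.200%
Differential = 17.070% → 17.07%.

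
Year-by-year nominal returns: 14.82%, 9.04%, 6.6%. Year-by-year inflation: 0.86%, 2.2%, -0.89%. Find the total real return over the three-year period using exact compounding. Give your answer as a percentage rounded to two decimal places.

30.64%

Nominal growth factor = 1.1482 × 1.0904 × 1.0660 = 1.334629
Price-level growth factor = 1.0086 × 1.0220 × 0.9911 = 1.021615
Real growth factor = 1.334629 / 1.021615 = 1.306391
Total real return = 1.306391 − 1 → 30.64%.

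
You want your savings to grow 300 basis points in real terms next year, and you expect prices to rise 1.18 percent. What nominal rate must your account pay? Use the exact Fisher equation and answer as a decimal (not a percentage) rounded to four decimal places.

0.0422

(1 + i) = (1 + r)(1 + π) = 1.03000 × 1.01180 = 1.042154
i = 1.042154 − 1, so the required nominal rate is 0.0422.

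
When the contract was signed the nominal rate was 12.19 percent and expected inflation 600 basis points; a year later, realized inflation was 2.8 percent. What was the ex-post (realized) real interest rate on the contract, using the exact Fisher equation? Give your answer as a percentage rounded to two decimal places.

Ex-post: (1 + 0.1219)/(1 + 0.0280) − 1 = 9.1342%
So the realized real rate is 9.13%.

9.13%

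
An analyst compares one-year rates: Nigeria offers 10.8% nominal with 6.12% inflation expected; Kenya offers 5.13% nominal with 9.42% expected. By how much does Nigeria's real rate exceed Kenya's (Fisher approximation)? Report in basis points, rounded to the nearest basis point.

Nigeria: 10.8% − 6.12% = 4.680%
Kenya: 5.13% − 9.42% = -4.290%
Differential = 8.970% → 897 basis points.

897 basis points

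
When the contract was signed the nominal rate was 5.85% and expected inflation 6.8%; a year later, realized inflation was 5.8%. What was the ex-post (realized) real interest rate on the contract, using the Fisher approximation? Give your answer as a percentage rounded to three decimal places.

0.050%

Ex-post: 5.85% − 5.8% = 0.050%
So the realized real rate is 0.050%.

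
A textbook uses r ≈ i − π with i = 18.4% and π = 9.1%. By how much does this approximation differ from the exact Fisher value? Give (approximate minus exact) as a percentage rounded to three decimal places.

Approximate: r ≈ 18.400% − 9.100% = 9.3000%
Exact: (1 + 0.1840)/(1 + 0.0910) − 1 = 8.5243%
Error = 9.3000% − 8.5243% = 0.7757% → 0.776%.

0.776%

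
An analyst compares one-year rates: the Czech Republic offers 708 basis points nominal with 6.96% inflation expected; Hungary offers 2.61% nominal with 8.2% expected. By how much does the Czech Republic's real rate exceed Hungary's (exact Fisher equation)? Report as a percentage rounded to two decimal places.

The Czech Republic: (1 + 0.0708)/(1 + 0.0696) − 1 = 0.1122%
Hungary: (1 + 0.0261)/(1 + 0.0820) − 1 = -5.1664%
Differential = 0.1122% − (-5.1664%) = 5.2786% → 5.28%.

5.28%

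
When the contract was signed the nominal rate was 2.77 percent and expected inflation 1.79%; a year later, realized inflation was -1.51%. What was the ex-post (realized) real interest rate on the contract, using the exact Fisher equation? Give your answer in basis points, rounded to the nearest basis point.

Ex-post: (1 + 0.0277)/(1 − 0.0151) − 1 = 4.3456%
So the realized real rate is 435 basis points.

435 basis points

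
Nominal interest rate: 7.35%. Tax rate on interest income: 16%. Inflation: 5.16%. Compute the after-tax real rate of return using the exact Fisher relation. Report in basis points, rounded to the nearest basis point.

After-tax nominal return = 7.35% × (1 − 0.16) = 6.1740%.
1 + r = 1.06174 / 1.05160 = 1.009642
After-tax real rate = 1.009642 − 1 → 96 basis points.

96 basis points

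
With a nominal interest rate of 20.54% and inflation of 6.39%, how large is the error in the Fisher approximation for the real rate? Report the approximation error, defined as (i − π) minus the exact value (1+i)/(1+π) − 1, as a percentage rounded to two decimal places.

0.85%

Approximate: r ≈ 20.540% − 6.390% = 14.1500%
Exact: (1 + 0.2054)/(1 + 0.0639) − 1 = 13.3001%
Error = 14.1500% − 13.3001% = 0.8499% → 0.85%.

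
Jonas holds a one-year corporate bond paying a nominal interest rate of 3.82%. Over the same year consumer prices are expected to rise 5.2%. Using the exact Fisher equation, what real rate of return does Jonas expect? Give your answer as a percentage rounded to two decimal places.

By the Fisher equation, 1 + r = (1 + i)/(1 + π).
1 + r = 1.03820 / 1.05200 = 0.986882
r = 0.986882 − 1 = -1.3118%, i.e. -1.31%.

-1.31%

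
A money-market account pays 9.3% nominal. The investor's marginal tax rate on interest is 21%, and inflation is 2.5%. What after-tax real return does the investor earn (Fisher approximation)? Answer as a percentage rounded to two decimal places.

After-tax nominal return = 9.3% × (1 − 0.21) = 7.3470%.
r ≈ 7.3470% − 2.5% → 4.85%.

4.85%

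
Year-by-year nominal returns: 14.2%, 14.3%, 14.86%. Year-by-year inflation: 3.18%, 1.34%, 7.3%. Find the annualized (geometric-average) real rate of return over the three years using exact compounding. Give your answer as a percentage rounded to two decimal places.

10.15%

Compound the nominal returns: 1.1420 × 1.1430 × 1.1486 = 1.49927447.
Compound inflation: 1.0318 × 1.0134 × 1.0730 = 1.12195683.
Deflate: 1.49927447 / 1.12195683 = 1.33630318.
Annualized real rate = 1.33630318^(1/3) − 1 = 10.1459% → 10.15%.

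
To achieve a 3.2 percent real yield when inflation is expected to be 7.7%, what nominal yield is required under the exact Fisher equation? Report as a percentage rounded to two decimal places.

11.15%

(1 + i) = (1 + r)(1 + π) = 1.03200 × 1.07700 = 1.111464
i = 1.111464 − 1, so the required nominal rate is 11.15%.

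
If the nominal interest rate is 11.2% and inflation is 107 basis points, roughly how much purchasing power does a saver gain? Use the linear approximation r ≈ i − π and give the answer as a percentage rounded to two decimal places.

10.13%

r ≈ i − π = 11.2% − 1.07% = 10.13%.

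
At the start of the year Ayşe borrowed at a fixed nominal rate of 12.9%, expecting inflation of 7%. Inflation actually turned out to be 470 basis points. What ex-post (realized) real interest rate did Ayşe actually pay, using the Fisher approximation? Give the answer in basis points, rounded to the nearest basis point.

Ex-post: 12.9% − 4.7% = 8.200%
So the realized real rate is 820 basis points.

820 basis points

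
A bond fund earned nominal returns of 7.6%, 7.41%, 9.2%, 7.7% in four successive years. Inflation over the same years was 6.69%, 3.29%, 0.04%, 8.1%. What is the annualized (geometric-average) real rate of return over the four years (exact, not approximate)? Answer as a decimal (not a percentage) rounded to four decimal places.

Compound the nominal returns: 1.0760 × 1.0741 × 1.0920 × 1.0770 = 1.35923744.
Compound inflation: 1.0669 × 1.0329 × 1.0004 × 1.0810 = 1.19173960.
Deflate: 1.35923744 / 1.19173960 = 1.14054903.
Annualized real rate = 1.14054903^(1/4) − 1 = 3.3424% → 0.0334.

0.0334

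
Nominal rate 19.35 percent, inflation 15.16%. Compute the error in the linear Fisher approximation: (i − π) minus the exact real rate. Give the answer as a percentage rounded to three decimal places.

0.552%

Approximate: r ≈ 19.350% − 15.160% = 4.1900%
Exact: (1 + 0.1935)/(1 + 0.1516) − 1 = 3.6384%
Error = 4.1900% − 3.6384% = 0.5516% → 0.552%.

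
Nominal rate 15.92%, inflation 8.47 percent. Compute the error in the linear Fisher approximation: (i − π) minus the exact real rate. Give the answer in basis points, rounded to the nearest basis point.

58 basis points

Approximate: r ≈ 15.920% − 8.470% = 7.4500%
Exact: (1 + 0.1592)/(1 + 0.0847) − 1 = 6.8683%
Error = 7.4500% − 6.8683% = 0.5817% → 58 basis points.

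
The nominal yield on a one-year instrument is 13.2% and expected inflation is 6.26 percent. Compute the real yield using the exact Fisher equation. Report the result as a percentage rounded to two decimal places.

By the Fisher relation, 1 + r = (1 + i)/(1 + π).
1 + r = 1.13200 / 1.06260 = 1.065312
r = 1.065312 − 1 = 6.5312%, i.e. 6.53%.

6.53%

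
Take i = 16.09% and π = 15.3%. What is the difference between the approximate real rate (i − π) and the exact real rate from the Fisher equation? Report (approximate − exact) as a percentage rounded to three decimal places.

Approximate: r ≈ 16.090% − 15.300% = 0.7900%
Exact: (1 + 0.1609)/(1 + 0.1530) − 1 = 0.6852%
Error = 0.7900% − 0.6852% = 0.1048% → 0.105%.

0.105%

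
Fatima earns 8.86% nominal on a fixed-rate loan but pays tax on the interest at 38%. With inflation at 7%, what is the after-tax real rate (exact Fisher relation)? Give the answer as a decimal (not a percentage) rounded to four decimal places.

After-tax nominal return = 8.86% × (1 − 0.38) = 5.4932%.
1 + r = 1.054932 / 1.07000 = 0.985918
After-tax real rate = 0.985918 − 1 → -0.0141.

-0.0141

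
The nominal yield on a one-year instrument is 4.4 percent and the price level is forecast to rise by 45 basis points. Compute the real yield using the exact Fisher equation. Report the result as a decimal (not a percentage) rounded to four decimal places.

0.0393

By the Fisher relation, 1 + r = (1 + i)/(1 + π).
1 + r = 1.04400 / 1.00450 = 1.039323
r = 1.039323 − 1 = 3.9323%, i.e. 0.0393.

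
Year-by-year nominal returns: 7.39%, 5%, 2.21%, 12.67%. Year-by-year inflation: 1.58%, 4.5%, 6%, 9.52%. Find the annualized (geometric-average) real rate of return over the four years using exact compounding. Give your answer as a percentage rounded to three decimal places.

1.317%

Compound the nominal returns: 1.0739 × 1.0500 × 1.0221 × 1.1267 = 1.29853848.
Compound inflation: 1.0158 × 1.0450 × 1.0600 × 1.0952 = 1.23232086.
Deflate: 1.29853848 / 1.23232086 = 1.05373408.
Annualized real rate = 1.05373408^(1/4) − 1 = 1.3171% → 1.317%.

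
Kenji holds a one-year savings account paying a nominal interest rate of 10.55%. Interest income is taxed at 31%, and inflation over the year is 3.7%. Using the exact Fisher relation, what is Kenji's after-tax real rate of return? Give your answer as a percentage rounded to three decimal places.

3.452%

After-tax nominal return = 10.55% × (1 − 0.31) = 7.2795%.
1 + r = 1.072795 / 1.03700 = 1.034518
After-tax real rate = 1.034518 − 1 → 3.452%.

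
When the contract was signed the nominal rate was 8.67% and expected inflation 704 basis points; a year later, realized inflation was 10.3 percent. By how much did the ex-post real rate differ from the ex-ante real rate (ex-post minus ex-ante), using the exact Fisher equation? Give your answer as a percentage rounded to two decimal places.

-3.00%

Ex-ante: (1 + 0.0867)/(1 + 0.0704) − 1 = 1.5228%
Ex-post: (1 + 0.0867)/(1 + 0.1030) − 1 = -1.4778%
Difference (ex-post − ex-ante) = -3.0006% → -3.00%.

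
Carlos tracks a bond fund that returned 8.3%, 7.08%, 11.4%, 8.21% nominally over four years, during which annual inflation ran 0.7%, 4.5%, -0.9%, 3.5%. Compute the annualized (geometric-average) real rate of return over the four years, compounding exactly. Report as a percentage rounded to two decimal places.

Nominal growth factor = 1.0830 × 1.0708 × 1.1140 × 1.0821 = 1.39794282
Price-level growth factor = 1.0070 × 1.0450 × 0.9910 × 1.0350 = 1.07934371
Real growth factor = 1.39794282 / 1.07934371 = 1.29517855
Annualized real rate = 1.29517855^(1/4) − 1 = 6.6799% → 6.68%.

6.68%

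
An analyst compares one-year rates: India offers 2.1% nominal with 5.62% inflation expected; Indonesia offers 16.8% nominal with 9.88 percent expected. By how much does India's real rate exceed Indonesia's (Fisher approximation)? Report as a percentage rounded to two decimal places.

-10.44%

India: 2.1% − 5.62% = -3.520%
Indonesia: 16.8% − 9.88% = 6.920%
Differential = -10.440% → -10.44%.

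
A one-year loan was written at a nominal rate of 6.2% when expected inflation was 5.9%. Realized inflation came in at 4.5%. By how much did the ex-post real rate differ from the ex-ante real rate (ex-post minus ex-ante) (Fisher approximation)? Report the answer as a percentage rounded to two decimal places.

1.40%

Ex-ante: 6.2% − 5.9% = 0.300%
Ex-post: 6.2% − 4.5% = 1.700%
Difference (ex-post − ex-ante) = 1.4000% → 1.40%.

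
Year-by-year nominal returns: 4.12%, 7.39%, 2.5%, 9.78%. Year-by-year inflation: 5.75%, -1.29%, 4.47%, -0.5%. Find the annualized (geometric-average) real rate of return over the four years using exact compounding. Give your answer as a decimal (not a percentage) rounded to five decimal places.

0.03770

Nominal growth factor = 1.0412 × 1.0739 × 1.0250 × 1.0978 = 1.25818671
Price-level growth factor = 1.0575 × 0.9871 × 1.0447 × 0.9950 = 1.08506612
Real growth factor = 1.25818671 / 1.08506612 = 1.15954842
Annualized real rate = 1.15954842^(1/4) − 1 = 3.7701% → 0.03770.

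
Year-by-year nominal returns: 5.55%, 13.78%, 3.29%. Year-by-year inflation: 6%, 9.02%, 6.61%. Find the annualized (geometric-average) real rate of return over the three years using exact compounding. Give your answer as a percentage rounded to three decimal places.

Compound the nominal returns: 1.0555 × 1.1378 × 1.0329 = 1.24045909.
Compound inflation: 1.0600 × 1.0902 × 1.0661 = 1.23199795.
Deflate: 1.24045909 / 1.23199795 = 1.00686781.
Annualized real rate = 1.00686781^(1/3) − 1 = 0.2284% → 0.228%.

0.228%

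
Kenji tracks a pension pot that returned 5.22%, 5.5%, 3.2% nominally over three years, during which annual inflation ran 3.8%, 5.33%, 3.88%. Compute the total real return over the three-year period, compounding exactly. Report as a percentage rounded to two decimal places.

0.87%

Compound the nominal returns: 1.0522 × 1.0550 × 1.0320 = 1.145593.
Compound inflation: 1.0380 × 1.0533 × 1.0388 = 1.135746.
Deflate: 1.145593 / 1.135746 = 1.008670.
Total real return = 1.008670 − 1 → 0.87%.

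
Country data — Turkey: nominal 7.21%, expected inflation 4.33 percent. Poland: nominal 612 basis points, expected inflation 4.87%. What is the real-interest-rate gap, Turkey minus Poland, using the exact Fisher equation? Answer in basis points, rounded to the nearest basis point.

157 basis points

Turkey: (1 + 0.0721)/(1 + 0.0433) − 1 = 2.7605%
Poland: (1 + 0.0612)/(1 + 0.0487) − 1 = 1.1920%
Differential = 2.7605% − 1.1920% = 1.5685% → 157 basis points.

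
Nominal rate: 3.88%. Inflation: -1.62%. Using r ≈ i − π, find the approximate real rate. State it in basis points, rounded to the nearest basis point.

550 basis points

r ≈ i − π = 3.88% − (-1.62%) = 550 basis points.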